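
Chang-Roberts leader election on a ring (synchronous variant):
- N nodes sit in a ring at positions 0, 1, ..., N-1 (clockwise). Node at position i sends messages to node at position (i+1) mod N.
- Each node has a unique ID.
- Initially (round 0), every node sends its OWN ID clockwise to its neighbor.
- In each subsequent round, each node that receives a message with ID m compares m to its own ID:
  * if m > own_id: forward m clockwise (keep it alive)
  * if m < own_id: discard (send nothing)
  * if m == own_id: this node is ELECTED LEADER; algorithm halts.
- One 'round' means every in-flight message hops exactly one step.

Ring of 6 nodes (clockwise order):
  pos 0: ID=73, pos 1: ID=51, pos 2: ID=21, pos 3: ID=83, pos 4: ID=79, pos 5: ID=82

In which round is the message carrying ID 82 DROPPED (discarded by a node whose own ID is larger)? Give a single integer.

Answer: 4

Derivation:
Round 1: pos1(id51) recv 73: fwd; pos2(id21) recv 51: fwd; pos3(id83) recv 21: drop; pos4(id79) recv 83: fwd; pos5(id82) recv 79: drop; pos0(id73) recv 82: fwd
Round 2: pos2(id21) recv 73: fwd; pos3(id83) recv 51: drop; pos5(id82) recv 83: fwd; pos1(id51) recv 82: fwd
Round 3: pos3(id83) recv 73: drop; pos0(id73) recv 83: fwd; pos2(id21) recv 82: fwd
Round 4: pos1(id51) recv 83: fwd; pos3(id83) recv 82: drop
Round 5: pos2(id21) recv 83: fwd
Round 6: pos3(id83) recv 83: ELECTED
Message ID 82 originates at pos 5; dropped at pos 3 in round 4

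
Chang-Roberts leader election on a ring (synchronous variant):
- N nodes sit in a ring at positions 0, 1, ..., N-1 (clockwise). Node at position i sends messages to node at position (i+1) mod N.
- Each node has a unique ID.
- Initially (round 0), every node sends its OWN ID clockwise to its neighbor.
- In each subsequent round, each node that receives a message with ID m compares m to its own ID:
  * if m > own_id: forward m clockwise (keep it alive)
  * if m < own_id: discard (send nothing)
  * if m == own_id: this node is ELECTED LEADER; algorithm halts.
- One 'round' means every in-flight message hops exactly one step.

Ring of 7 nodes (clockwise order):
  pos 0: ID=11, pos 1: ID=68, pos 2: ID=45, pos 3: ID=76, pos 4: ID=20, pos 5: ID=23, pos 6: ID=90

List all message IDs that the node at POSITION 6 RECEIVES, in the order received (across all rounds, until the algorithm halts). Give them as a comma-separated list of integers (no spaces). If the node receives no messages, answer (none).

Answer: 23,76,90

Derivation:
Round 1: pos1(id68) recv 11: drop; pos2(id45) recv 68: fwd; pos3(id76) recv 45: drop; pos4(id20) recv 76: fwd; pos5(id23) recv 20: drop; pos6(id90) recv 23: drop; pos0(id11) recv 90: fwd
Round 2: pos3(id76) recv 68: drop; pos5(id23) recv 76: fwd; pos1(id68) recv 90: fwd
Round 3: pos6(id90) recv 76: drop; pos2(id45) recv 90: fwd
Round 4: pos3(id76) recv 90: fwd
Round 5: pos4(id20) recv 90: fwd
Round 6: pos5(id23) recv 90: fwd
Round 7: pos6(id90) recv 90: ELECTED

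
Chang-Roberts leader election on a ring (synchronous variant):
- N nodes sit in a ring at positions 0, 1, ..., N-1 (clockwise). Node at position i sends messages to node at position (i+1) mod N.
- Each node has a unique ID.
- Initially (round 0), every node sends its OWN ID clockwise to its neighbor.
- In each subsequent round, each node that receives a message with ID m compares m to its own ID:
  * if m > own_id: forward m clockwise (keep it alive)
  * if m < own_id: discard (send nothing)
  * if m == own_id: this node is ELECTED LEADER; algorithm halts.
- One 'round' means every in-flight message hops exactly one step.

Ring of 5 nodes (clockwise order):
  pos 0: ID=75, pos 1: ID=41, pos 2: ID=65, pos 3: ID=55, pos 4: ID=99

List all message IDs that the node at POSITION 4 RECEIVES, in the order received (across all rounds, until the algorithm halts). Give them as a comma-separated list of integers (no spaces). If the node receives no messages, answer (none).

Round 1: pos1(id41) recv 75: fwd; pos2(id65) recv 41: drop; pos3(id55) recv 65: fwd; pos4(id99) recv 55: drop; pos0(id75) recv 99: fwd
Round 2: pos2(id65) recv 75: fwd; pos4(id99) recv 65: drop; pos1(id41) recv 99: fwd
Round 3: pos3(id55) recv 75: fwd; pos2(id65) recv 99: fwd
Round 4: pos4(id99) recv 75: drop; pos3(id55) recv 99: fwd
Round 5: pos4(id99) recv 99: ELECTED

Answer: 55,65,75,99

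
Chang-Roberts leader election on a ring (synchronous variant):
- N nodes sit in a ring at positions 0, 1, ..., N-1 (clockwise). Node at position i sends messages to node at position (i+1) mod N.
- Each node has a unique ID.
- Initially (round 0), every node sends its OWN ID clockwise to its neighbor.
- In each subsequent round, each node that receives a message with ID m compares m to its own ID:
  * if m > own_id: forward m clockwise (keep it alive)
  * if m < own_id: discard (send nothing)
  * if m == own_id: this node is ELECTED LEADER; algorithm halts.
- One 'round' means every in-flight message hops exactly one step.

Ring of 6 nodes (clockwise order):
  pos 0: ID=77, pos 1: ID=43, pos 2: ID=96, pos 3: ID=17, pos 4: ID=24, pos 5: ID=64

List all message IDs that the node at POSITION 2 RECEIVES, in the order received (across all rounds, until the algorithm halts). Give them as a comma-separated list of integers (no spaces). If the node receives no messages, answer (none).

Round 1: pos1(id43) recv 77: fwd; pos2(id96) recv 43: drop; pos3(id17) recv 96: fwd; pos4(id24) recv 17: drop; pos5(id64) recv 24: drop; pos0(id77) recv 64: drop
Round 2: pos2(id96) recv 77: drop; pos4(id24) recv 96: fwd
Round 3: pos5(id64) recv 96: fwd
Round 4: pos0(id77) recv 96: fwd
Round 5: pos1(id43) recv 96: fwd
Round 6: pos2(id96) recv 96: ELECTED

Answer: 43,77,96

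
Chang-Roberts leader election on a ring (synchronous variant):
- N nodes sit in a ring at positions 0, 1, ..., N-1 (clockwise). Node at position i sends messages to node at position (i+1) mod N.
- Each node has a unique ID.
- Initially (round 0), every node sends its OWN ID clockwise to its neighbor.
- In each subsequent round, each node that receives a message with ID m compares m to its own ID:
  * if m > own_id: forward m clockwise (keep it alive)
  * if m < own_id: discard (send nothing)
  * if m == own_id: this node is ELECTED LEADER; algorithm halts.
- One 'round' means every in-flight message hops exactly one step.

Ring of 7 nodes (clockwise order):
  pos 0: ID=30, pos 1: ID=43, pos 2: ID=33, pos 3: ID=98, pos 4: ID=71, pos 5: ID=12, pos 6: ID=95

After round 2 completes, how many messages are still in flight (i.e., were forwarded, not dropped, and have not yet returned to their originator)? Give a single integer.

Round 1: pos1(id43) recv 30: drop; pos2(id33) recv 43: fwd; pos3(id98) recv 33: drop; pos4(id71) recv 98: fwd; pos5(id12) recv 71: fwd; pos6(id95) recv 12: drop; pos0(id30) recv 95: fwd
Round 2: pos3(id98) recv 43: drop; pos5(id12) recv 98: fwd; pos6(id95) recv 71: drop; pos1(id43) recv 95: fwd
After round 2: 2 messages still in flight

Answer: 2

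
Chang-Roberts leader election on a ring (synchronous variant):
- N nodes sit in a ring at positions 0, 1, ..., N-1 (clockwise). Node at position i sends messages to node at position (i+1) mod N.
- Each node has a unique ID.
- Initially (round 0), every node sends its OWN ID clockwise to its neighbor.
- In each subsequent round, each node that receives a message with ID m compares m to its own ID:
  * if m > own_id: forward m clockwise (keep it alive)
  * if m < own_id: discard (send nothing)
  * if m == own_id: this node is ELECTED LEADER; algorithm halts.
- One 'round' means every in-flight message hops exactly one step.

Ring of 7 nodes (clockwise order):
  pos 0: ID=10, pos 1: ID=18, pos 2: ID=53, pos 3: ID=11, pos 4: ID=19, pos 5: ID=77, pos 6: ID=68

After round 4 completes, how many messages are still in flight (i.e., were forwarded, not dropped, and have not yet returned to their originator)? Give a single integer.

Answer: 2

Derivation:
Round 1: pos1(id18) recv 10: drop; pos2(id53) recv 18: drop; pos3(id11) recv 53: fwd; pos4(id19) recv 11: drop; pos5(id77) recv 19: drop; pos6(id68) recv 77: fwd; pos0(id10) recv 68: fwd
Round 2: pos4(id19) recv 53: fwd; pos0(id10) recv 77: fwd; pos1(id18) recv 68: fwd
Round 3: pos5(id77) recv 53: drop; pos1(id18) recv 77: fwd; pos2(id53) recv 68: fwd
Round 4: pos2(id53) recv 77: fwd; pos3(id11) recv 68: fwd
After round 4: 2 messages still in flight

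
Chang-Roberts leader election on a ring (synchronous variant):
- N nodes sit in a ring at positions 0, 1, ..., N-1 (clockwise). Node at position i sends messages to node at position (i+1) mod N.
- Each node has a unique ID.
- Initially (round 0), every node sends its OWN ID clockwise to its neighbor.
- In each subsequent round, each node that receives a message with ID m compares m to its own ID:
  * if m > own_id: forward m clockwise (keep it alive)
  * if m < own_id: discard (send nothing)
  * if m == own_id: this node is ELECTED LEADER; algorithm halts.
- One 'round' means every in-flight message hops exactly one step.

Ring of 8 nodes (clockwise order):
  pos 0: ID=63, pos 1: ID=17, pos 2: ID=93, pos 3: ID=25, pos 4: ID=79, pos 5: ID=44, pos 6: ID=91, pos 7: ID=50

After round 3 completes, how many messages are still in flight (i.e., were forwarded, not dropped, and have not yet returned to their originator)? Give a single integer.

Round 1: pos1(id17) recv 63: fwd; pos2(id93) recv 17: drop; pos3(id25) recv 93: fwd; pos4(id79) recv 25: drop; pos5(id44) recv 79: fwd; pos6(id91) recv 44: drop; pos7(id50) recv 91: fwd; pos0(id63) recv 50: drop
Round 2: pos2(id93) recv 63: drop; pos4(id79) recv 93: fwd; pos6(id91) recv 79: drop; pos0(id63) recv 91: fwd
Round 3: pos5(id44) recv 93: fwd; pos1(id17) recv 91: fwd
After round 3: 2 messages still in flight

Answer: 2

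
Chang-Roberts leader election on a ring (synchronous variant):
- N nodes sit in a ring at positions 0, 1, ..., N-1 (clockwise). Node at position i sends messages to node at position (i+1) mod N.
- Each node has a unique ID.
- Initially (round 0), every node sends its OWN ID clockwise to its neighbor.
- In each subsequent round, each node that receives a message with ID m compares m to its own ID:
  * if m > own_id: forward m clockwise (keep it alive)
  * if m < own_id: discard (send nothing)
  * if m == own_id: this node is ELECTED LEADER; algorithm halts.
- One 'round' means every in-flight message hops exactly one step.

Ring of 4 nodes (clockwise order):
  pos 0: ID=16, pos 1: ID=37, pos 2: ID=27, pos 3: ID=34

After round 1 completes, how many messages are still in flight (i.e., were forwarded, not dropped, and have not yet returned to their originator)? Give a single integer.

Round 1: pos1(id37) recv 16: drop; pos2(id27) recv 37: fwd; pos3(id34) recv 27: drop; pos0(id16) recv 34: fwd
After round 1: 2 messages still in flight

Answer: 2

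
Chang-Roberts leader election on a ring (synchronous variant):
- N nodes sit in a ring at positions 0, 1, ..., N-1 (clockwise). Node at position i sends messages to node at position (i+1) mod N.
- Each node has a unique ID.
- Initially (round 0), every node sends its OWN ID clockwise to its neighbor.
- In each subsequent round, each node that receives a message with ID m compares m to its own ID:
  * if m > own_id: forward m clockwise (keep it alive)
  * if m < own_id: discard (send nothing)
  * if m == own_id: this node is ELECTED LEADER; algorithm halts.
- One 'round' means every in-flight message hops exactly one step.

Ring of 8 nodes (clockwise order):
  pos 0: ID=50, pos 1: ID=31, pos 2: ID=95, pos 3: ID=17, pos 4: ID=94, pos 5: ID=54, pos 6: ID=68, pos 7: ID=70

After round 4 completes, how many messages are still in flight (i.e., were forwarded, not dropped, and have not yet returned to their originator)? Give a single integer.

Answer: 2

Derivation:
Round 1: pos1(id31) recv 50: fwd; pos2(id95) recv 31: drop; pos3(id17) recv 95: fwd; pos4(id94) recv 17: drop; pos5(id54) recv 94: fwd; pos6(id68) recv 54: drop; pos7(id70) recv 68: drop; pos0(id50) recv 70: fwd
Round 2: pos2(id95) recv 50: drop; pos4(id94) recv 95: fwd; pos6(id68) recv 94: fwd; pos1(id31) recv 70: fwd
Round 3: pos5(id54) recv 95: fwd; pos7(id70) recv 94: fwd; pos2(id95) recv 70: drop
Round 4: pos6(id68) recv 95: fwd; pos0(id50) recv 94: fwd
After round 4: 2 messages still in flight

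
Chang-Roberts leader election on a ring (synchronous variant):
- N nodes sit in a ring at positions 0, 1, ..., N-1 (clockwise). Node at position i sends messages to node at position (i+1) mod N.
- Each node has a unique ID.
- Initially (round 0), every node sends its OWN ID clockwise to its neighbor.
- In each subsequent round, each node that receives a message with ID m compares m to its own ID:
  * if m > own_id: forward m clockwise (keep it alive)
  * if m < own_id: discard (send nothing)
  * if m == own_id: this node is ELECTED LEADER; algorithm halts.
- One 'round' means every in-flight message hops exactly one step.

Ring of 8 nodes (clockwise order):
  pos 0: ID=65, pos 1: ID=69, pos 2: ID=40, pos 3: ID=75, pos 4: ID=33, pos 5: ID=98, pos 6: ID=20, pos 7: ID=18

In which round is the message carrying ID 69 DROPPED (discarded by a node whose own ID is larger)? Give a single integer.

Answer: 2

Derivation:
Round 1: pos1(id69) recv 65: drop; pos2(id40) recv 69: fwd; pos3(id75) recv 40: drop; pos4(id33) recv 75: fwd; pos5(id98) recv 33: drop; pos6(id20) recv 98: fwd; pos7(id18) recv 20: fwd; pos0(id65) recv 18: drop
Round 2: pos3(id75) recv 69: drop; pos5(id98) recv 75: drop; pos7(id18) recv 98: fwd; pos0(id65) recv 20: drop
Round 3: pos0(id65) recv 98: fwd
Round 4: pos1(id69) recv 98: fwd
Round 5: pos2(id40) recv 98: fwd
Round 6: pos3(id75) recv 98: fwd
Round 7: pos4(id33) recv 98: fwd
Round 8: pos5(id98) recv 98: ELECTED
Message ID 69 originates at pos 1; dropped at pos 3 in round 2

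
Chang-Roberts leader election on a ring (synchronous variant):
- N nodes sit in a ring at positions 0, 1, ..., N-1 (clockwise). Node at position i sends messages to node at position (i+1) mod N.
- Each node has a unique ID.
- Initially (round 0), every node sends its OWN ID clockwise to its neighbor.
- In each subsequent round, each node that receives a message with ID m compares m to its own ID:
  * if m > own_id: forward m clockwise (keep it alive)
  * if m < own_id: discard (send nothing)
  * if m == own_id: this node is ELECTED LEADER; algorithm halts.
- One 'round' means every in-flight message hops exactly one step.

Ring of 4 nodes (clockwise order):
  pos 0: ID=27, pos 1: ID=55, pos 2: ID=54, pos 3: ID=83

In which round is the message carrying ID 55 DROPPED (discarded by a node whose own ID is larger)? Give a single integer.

Round 1: pos1(id55) recv 27: drop; pos2(id54) recv 55: fwd; pos3(id83) recv 54: drop; pos0(id27) recv 83: fwd
Round 2: pos3(id83) recv 55: drop; pos1(id55) recv 83: fwd
Round 3: pos2(id54) recv 83: fwd
Round 4: pos3(id83) recv 83: ELECTED
Message ID 55 originates at pos 1; dropped at pos 3 in round 2

Answer: 2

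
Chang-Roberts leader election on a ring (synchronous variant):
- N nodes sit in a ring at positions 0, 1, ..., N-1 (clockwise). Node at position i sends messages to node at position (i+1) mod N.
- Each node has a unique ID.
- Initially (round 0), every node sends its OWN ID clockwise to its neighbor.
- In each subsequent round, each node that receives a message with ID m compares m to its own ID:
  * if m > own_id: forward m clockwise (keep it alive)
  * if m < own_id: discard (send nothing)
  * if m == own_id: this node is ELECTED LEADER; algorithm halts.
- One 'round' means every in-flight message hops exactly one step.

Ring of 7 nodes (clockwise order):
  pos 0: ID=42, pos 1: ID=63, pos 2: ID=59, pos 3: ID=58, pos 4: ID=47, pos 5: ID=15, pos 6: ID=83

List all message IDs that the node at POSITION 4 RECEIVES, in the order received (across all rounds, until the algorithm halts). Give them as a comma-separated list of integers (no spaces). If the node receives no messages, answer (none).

Answer: 58,59,63,83

Derivation:
Round 1: pos1(id63) recv 42: drop; pos2(id59) recv 63: fwd; pos3(id58) recv 59: fwd; pos4(id47) recv 58: fwd; pos5(id15) recv 47: fwd; pos6(id83) recv 15: drop; pos0(id42) recv 83: fwd
Round 2: pos3(id58) recv 63: fwd; pos4(id47) recv 59: fwd; pos5(id15) recv 58: fwd; pos6(id83) recv 47: drop; pos1(id63) recv 83: fwd
Round 3: pos4(id47) recv 63: fwd; pos5(id15) recv 59: fwd; pos6(id83) recv 58: drop; pos2(id59) recv 83: fwd
Round 4: pos5(id15) recv 63: fwd; pos6(id83) recv 59: drop; pos3(id58) recv 83: fwd
Round 5: pos6(id83) recv 63: drop; pos4(id47) recv 83: fwd
Round 6: pos5(id15) recv 83: fwd
Round 7: pos6(id83) recv 83: ELECTED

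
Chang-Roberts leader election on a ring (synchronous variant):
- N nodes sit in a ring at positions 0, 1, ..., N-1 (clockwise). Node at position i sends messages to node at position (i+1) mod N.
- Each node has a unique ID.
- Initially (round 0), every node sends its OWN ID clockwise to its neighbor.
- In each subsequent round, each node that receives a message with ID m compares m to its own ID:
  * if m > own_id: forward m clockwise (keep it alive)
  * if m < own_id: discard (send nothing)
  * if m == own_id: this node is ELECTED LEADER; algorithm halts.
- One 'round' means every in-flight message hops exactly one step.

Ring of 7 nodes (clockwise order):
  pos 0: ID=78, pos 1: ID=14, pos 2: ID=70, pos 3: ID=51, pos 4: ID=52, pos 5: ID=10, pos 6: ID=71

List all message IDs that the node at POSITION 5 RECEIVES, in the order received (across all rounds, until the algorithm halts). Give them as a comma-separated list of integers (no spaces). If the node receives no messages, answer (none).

Round 1: pos1(id14) recv 78: fwd; pos2(id70) recv 14: drop; pos3(id51) recv 70: fwd; pos4(id52) recv 51: drop; pos5(id10) recv 52: fwd; pos6(id71) recv 10: drop; pos0(id78) recv 71: drop
Round 2: pos2(id70) recv 78: fwd; pos4(id52) recv 70: fwd; pos6(id71) recv 52: drop
Round 3: pos3(id51) recv 78: fwd; pos5(id10) recv 70: fwd
Round 4: pos4(id52) recv 78: fwd; pos6(id71) recv 70: drop
Round 5: pos5(id10) recv 78: fwd
Round 6: pos6(id71) recv 78: fwd
Round 7: pos0(id78) recv 78: ELECTED

Answer: 52,70,78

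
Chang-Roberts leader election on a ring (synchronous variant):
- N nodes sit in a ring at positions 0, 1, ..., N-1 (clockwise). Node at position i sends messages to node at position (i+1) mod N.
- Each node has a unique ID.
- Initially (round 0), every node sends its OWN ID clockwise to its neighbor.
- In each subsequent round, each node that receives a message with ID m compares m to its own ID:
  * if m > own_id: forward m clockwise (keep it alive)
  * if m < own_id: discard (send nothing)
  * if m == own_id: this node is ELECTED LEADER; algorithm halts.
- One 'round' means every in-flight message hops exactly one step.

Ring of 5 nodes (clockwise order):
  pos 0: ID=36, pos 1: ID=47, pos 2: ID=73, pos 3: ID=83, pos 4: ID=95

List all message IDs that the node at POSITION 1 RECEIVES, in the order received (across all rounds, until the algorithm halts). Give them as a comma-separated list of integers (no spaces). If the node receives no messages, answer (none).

Answer: 36,95

Derivation:
Round 1: pos1(id47) recv 36: drop; pos2(id73) recv 47: drop; pos3(id83) recv 73: drop; pos4(id95) recv 83: drop; pos0(id36) recv 95: fwd
Round 2: pos1(id47) recv 95: fwd
Round 3: pos2(id73) recv 95: fwd
Round 4: pos3(id83) recv 95: fwd
Round 5: pos4(id95) recv 95: ELECTED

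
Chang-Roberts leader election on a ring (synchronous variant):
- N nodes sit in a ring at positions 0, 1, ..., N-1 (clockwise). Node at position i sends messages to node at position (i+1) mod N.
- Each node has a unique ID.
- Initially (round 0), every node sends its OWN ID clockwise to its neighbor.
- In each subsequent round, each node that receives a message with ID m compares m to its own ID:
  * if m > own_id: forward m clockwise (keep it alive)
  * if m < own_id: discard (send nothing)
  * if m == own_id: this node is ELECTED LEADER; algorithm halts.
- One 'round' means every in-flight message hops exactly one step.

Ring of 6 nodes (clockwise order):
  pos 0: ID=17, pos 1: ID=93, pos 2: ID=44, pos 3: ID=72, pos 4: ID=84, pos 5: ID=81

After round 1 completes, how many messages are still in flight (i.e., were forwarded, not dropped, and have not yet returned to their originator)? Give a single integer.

Round 1: pos1(id93) recv 17: drop; pos2(id44) recv 93: fwd; pos3(id72) recv 44: drop; pos4(id84) recv 72: drop; pos5(id81) recv 84: fwd; pos0(id17) recv 81: fwd
After round 1: 3 messages still in flight

Answer: 3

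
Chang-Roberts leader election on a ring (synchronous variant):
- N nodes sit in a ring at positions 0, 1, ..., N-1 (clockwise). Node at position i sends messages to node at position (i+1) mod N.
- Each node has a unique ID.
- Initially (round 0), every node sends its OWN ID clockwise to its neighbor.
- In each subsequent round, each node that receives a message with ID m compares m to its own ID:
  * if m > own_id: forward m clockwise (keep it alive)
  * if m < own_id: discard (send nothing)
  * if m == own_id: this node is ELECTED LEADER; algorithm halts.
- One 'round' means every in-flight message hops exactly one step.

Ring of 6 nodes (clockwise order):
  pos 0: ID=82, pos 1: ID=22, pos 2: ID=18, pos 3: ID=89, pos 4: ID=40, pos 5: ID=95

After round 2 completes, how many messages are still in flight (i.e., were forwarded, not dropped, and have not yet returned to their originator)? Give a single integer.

Round 1: pos1(id22) recv 82: fwd; pos2(id18) recv 22: fwd; pos3(id89) recv 18: drop; pos4(id40) recv 89: fwd; pos5(id95) recv 40: drop; pos0(id82) recv 95: fwd
Round 2: pos2(id18) recv 82: fwd; pos3(id89) recv 22: drop; pos5(id95) recv 89: drop; pos1(id22) recv 95: fwd
After round 2: 2 messages still in flight

Answer: 2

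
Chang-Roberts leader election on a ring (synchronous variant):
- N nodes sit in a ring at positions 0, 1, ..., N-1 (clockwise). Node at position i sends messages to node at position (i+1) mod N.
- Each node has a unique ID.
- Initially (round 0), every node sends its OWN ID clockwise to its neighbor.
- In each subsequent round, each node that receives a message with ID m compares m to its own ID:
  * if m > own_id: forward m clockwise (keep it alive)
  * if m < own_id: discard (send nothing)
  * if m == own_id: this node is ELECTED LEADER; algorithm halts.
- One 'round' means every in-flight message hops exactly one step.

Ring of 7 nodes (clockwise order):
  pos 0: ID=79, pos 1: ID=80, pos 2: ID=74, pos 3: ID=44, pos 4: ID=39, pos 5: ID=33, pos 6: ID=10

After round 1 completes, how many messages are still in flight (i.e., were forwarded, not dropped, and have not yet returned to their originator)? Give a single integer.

Round 1: pos1(id80) recv 79: drop; pos2(id74) recv 80: fwd; pos3(id44) recv 74: fwd; pos4(id39) recv 44: fwd; pos5(id33) recv 39: fwd; pos6(id10) recv 33: fwd; pos0(id79) recv 10: drop
After round 1: 5 messages still in flight

Answer: 5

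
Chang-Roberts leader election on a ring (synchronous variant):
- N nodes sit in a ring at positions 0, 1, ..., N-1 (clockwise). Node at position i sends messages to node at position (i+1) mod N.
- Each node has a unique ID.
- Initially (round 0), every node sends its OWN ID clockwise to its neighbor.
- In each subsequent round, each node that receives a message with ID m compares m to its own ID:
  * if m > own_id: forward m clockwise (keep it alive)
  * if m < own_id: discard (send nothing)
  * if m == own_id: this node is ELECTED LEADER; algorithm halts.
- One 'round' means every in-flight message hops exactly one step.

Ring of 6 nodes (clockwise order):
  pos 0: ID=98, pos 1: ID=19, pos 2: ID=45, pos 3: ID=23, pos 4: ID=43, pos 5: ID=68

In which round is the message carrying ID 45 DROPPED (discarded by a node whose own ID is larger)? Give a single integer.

Round 1: pos1(id19) recv 98: fwd; pos2(id45) recv 19: drop; pos3(id23) recv 45: fwd; pos4(id43) recv 23: drop; pos5(id68) recv 43: drop; pos0(id98) recv 68: drop
Round 2: pos2(id45) recv 98: fwd; pos4(id43) recv 45: fwd
Round 3: pos3(id23) recv 98: fwd; pos5(id68) recv 45: drop
Round 4: pos4(id43) recv 98: fwd
Round 5: pos5(id68) recv 98: fwd
Round 6: pos0(id98) recv 98: ELECTED
Message ID 45 originates at pos 2; dropped at pos 5 in round 3

Answer: 3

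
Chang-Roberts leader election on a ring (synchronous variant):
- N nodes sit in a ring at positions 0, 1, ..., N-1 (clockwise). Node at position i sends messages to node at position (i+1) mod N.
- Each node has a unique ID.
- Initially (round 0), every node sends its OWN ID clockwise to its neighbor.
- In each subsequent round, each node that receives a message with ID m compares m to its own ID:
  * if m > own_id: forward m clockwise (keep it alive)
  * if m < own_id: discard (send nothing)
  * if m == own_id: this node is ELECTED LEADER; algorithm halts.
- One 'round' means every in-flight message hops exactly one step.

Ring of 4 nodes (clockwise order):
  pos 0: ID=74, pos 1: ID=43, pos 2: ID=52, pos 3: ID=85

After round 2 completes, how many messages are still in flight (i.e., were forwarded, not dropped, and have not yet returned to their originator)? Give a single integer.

Round 1: pos1(id43) recv 74: fwd; pos2(id52) recv 43: drop; pos3(id85) recv 52: drop; pos0(id74) recv 85: fwd
Round 2: pos2(id52) recv 74: fwd; pos1(id43) recv 85: fwd
After round 2: 2 messages still in flight

Answer: 2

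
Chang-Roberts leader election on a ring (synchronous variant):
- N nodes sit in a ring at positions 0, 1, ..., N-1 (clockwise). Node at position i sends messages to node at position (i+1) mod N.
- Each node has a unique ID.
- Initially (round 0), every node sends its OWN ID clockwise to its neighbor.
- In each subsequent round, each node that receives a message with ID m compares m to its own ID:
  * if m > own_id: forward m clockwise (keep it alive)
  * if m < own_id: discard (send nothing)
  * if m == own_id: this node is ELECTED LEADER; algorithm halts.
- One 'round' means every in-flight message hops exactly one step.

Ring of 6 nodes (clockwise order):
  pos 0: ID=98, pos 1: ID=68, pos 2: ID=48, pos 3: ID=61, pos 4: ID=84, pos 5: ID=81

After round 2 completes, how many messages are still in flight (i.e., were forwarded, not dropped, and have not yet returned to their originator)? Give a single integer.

Answer: 2

Derivation:
Round 1: pos1(id68) recv 98: fwd; pos2(id48) recv 68: fwd; pos3(id61) recv 48: drop; pos4(id84) recv 61: drop; pos5(id81) recv 84: fwd; pos0(id98) recv 81: drop
Round 2: pos2(id48) recv 98: fwd; pos3(id61) recv 68: fwd; pos0(id98) recv 84: drop
After round 2: 2 messages still in flight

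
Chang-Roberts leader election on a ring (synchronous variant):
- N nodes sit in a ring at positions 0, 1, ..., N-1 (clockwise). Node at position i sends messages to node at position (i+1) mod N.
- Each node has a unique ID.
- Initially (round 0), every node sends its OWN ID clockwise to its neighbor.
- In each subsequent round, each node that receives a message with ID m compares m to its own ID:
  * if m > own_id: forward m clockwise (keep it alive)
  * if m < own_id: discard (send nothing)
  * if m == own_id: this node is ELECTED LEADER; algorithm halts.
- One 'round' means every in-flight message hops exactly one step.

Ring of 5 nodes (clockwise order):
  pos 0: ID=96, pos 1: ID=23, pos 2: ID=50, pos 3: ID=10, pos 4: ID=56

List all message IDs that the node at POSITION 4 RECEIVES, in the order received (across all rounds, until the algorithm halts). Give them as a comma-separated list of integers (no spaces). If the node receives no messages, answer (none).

Round 1: pos1(id23) recv 96: fwd; pos2(id50) recv 23: drop; pos3(id10) recv 50: fwd; pos4(id56) recv 10: drop; pos0(id96) recv 56: drop
Round 2: pos2(id50) recv 96: fwd; pos4(id56) recv 50: drop
Round 3: pos3(id10) recv 96: fwd
Round 4: pos4(id56) recv 96: fwd
Round 5: pos0(id96) recv 96: ELECTED

Answer: 10,50,96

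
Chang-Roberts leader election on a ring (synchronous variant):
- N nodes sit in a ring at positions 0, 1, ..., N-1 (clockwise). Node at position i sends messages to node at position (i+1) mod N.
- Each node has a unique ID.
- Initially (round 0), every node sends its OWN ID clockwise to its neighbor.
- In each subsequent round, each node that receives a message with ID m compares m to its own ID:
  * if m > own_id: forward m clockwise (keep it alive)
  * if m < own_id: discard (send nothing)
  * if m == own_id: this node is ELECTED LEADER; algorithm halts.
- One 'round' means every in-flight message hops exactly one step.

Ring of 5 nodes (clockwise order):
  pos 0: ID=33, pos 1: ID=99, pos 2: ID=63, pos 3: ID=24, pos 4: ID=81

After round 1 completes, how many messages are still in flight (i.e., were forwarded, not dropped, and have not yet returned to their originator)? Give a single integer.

Answer: 3

Derivation:
Round 1: pos1(id99) recv 33: drop; pos2(id63) recv 99: fwd; pos3(id24) recv 63: fwd; pos4(id81) recv 24: drop; pos0(id33) recv 81: fwd
After round 1: 3 messages still in flight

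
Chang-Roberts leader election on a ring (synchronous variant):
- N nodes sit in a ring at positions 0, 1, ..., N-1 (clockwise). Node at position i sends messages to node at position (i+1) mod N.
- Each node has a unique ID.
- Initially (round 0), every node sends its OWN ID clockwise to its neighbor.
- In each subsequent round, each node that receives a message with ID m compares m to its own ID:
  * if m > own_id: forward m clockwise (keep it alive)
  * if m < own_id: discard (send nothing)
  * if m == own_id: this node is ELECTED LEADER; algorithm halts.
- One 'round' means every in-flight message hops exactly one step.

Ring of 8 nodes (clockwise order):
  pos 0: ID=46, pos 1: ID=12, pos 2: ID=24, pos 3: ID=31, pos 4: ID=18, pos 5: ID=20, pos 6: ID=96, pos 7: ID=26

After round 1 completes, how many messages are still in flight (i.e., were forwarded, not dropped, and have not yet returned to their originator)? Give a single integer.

Round 1: pos1(id12) recv 46: fwd; pos2(id24) recv 12: drop; pos3(id31) recv 24: drop; pos4(id18) recv 31: fwd; pos5(id20) recv 18: drop; pos6(id96) recv 20: drop; pos7(id26) recv 96: fwd; pos0(id46) recv 26: drop
After round 1: 3 messages still in flight

Answer: 3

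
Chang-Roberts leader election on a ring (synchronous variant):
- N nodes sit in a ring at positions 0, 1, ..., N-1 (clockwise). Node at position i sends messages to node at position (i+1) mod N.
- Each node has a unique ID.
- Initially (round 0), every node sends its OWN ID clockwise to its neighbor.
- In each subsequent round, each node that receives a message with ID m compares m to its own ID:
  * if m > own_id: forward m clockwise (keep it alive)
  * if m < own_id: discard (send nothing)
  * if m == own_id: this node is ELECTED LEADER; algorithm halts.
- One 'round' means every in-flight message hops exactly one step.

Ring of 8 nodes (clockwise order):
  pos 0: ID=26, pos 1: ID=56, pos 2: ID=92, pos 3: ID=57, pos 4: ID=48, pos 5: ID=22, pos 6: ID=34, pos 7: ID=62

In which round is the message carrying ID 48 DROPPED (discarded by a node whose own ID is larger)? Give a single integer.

Answer: 3

Derivation:
Round 1: pos1(id56) recv 26: drop; pos2(id92) recv 56: drop; pos3(id57) recv 92: fwd; pos4(id48) recv 57: fwd; pos5(id22) recv 48: fwd; pos6(id34) recv 22: drop; pos7(id62) recv 34: drop; pos0(id26) recv 62: fwd
Round 2: pos4(id48) recv 92: fwd; pos5(id22) recv 57: fwd; pos6(id34) recv 48: fwd; pos1(id56) recv 62: fwd
Round 3: pos5(id22) recv 92: fwd; pos6(id34) recv 57: fwd; pos7(id62) recv 48: drop; pos2(id92) recv 62: drop
Round 4: pos6(id34) recv 92: fwd; pos7(id62) recv 57: drop
Round 5: pos7(id62) recv 92: fwd
Round 6: pos0(id26) recv 92: fwd
Round 7: pos1(id56) recv 92: fwd
Round 8: pos2(id92) recv 92: ELECTED
Message ID 48 originates at pos 4; dropped at pos 7 in round 3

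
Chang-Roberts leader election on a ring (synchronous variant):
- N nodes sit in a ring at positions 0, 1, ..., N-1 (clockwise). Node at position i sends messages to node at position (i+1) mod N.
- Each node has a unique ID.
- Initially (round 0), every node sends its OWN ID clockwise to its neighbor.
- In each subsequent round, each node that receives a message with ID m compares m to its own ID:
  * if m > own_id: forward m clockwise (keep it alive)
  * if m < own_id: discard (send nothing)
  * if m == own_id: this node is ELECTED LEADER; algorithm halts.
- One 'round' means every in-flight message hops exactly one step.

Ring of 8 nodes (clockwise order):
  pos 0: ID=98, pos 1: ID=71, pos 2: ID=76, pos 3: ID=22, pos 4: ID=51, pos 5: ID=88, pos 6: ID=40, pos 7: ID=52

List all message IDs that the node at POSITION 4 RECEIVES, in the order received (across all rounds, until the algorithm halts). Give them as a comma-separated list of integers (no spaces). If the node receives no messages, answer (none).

Answer: 22,76,98

Derivation:
Round 1: pos1(id71) recv 98: fwd; pos2(id76) recv 71: drop; pos3(id22) recv 76: fwd; pos4(id51) recv 22: drop; pos5(id88) recv 51: drop; pos6(id40) recv 88: fwd; pos7(id52) recv 40: drop; pos0(id98) recv 52: drop
Round 2: pos2(id76) recv 98: fwd; pos4(id51) recv 76: fwd; pos7(id52) recv 88: fwd
Round 3: pos3(id22) recv 98: fwd; pos5(id88) recv 76: drop; pos0(id98) recv 88: drop
Round 4: pos4(id51) recv 98: fwd
Round 5: pos5(id88) recv 98: fwd
Round 6: pos6(id40) recv 98: fwd
Round 7: pos7(id52) recv 98: fwd
Round 8: pos0(id98) recv 98: ELECTED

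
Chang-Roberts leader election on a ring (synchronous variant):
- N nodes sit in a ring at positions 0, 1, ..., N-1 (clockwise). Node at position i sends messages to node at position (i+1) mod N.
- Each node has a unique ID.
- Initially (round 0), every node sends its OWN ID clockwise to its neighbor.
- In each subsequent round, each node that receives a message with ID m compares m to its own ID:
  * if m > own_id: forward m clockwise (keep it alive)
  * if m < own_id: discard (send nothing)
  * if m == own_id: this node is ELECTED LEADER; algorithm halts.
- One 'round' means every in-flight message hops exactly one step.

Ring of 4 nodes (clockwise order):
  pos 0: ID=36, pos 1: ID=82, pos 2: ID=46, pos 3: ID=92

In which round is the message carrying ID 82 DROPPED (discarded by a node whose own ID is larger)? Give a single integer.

Round 1: pos1(id82) recv 36: drop; pos2(id46) recv 82: fwd; pos3(id92) recv 46: drop; pos0(id36) recv 92: fwd
Round 2: pos3(id92) recv 82: drop; pos1(id82) recv 92: fwd
Round 3: pos2(id46) recv 92: fwd
Round 4: pos3(id92) recv 92: ELECTED
Message ID 82 originates at pos 1; dropped at pos 3 in round 2

Answer: 2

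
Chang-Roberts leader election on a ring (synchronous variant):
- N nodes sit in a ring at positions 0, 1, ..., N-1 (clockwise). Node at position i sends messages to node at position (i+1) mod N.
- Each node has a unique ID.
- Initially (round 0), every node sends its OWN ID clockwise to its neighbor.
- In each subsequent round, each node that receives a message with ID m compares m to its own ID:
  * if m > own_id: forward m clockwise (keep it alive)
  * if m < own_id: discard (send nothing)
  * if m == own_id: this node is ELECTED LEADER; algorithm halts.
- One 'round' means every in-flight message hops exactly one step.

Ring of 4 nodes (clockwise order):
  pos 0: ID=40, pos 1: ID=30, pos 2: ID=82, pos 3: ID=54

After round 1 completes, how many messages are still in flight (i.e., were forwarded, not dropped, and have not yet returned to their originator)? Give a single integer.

Round 1: pos1(id30) recv 40: fwd; pos2(id82) recv 30: drop; pos3(id54) recv 82: fwd; pos0(id40) recv 54: fwd
After round 1: 3 messages still in flight

Answer: 3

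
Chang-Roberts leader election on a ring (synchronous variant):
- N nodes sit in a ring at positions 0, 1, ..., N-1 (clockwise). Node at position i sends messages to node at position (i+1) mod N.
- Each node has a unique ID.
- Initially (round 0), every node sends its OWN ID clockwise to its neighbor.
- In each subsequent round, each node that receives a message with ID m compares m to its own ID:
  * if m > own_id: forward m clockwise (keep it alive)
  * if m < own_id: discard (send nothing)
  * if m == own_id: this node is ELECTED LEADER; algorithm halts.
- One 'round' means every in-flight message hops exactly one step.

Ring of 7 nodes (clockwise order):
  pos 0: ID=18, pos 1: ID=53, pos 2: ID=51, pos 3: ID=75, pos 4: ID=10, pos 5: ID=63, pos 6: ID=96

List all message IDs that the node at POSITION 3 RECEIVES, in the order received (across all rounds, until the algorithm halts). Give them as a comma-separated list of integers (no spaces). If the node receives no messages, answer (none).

Answer: 51,53,96

Derivation:
Round 1: pos1(id53) recv 18: drop; pos2(id51) recv 53: fwd; pos3(id75) recv 51: drop; pos4(id10) recv 75: fwd; pos5(id63) recv 10: drop; pos6(id96) recv 63: drop; pos0(id18) recv 96: fwd
Round 2: pos3(id75) recv 53: drop; pos5(id63) recv 75: fwd; pos1(id53) recv 96: fwd
Round 3: pos6(id96) recv 75: drop; pos2(id51) recv 96: fwd
Round 4: pos3(id75) recv 96: fwd
Round 5: pos4(id10) recv 96: fwd
Round 6: pos5(id63) recv 96: fwd
Round 7: pos6(id96) recv 96: ELECTED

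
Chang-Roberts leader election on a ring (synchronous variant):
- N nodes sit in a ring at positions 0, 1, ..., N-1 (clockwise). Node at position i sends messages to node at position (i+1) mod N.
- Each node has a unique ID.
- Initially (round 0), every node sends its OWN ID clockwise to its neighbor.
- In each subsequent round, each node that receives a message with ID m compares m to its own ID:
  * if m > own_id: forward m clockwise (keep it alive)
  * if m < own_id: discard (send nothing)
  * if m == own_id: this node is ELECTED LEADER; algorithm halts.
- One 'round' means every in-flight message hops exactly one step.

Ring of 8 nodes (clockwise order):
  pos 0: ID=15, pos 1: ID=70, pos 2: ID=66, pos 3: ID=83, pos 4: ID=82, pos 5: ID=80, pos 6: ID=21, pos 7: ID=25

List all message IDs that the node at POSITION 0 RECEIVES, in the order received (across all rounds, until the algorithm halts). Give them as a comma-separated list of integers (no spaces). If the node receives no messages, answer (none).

Answer: 25,80,82,83

Derivation:
Round 1: pos1(id70) recv 15: drop; pos2(id66) recv 70: fwd; pos3(id83) recv 66: drop; pos4(id82) recv 83: fwd; pos5(id80) recv 82: fwd; pos6(id21) recv 80: fwd; pos7(id25) recv 21: drop; pos0(id15) recv 25: fwd
Round 2: pos3(id83) recv 70: drop; pos5(id80) recv 83: fwd; pos6(id21) recv 82: fwd; pos7(id25) recv 80: fwd; pos1(id70) recv 25: drop
Round 3: pos6(id21) recv 83: fwd; pos7(id25) recv 82: fwd; pos0(id15) recv 80: fwd
Round 4: pos7(id25) recv 83: fwd; pos0(id15) recv 82: fwd; pos1(id70) recv 80: fwd
Round 5: pos0(id15) recv 83: fwd; pos1(id70) recv 82: fwd; pos2(id66) recv 80: fwd
Round 6: pos1(id70) recv 83: fwd; pos2(id66) recv 82: fwd; pos3(id83) recv 80: drop
Round 7: pos2(id66) recv 83: fwd; pos3(id83) recv 82: drop
Round 8: pos3(id83) recv 83: ELECTED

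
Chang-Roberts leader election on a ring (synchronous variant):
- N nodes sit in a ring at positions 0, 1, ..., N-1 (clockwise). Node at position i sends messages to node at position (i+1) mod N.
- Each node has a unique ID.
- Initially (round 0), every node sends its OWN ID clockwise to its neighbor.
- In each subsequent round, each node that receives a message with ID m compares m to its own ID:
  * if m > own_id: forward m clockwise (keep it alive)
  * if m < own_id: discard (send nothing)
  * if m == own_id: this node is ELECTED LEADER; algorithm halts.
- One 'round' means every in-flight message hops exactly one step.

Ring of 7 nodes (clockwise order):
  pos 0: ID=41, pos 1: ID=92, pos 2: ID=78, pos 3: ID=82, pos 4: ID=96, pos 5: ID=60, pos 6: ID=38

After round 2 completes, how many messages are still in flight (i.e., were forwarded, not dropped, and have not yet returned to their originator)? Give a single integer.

Round 1: pos1(id92) recv 41: drop; pos2(id78) recv 92: fwd; pos3(id82) recv 78: drop; pos4(id96) recv 82: drop; pos5(id60) recv 96: fwd; pos6(id38) recv 60: fwd; pos0(id41) recv 38: drop
Round 2: pos3(id82) recv 92: fwd; pos6(id38) recv 96: fwd; pos0(id41) recv 60: fwd
After round 2: 3 messages still in flight

Answer: 3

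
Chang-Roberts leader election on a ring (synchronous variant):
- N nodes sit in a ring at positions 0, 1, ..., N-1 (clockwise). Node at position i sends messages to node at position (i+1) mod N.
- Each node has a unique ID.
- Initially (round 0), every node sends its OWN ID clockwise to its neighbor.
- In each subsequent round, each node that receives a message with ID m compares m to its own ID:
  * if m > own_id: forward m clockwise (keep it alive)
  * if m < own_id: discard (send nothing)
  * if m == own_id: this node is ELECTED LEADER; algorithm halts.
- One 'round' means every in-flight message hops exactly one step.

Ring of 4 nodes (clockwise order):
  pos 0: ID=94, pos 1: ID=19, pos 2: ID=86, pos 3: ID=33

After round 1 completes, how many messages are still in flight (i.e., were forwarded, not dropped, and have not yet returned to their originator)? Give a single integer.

Answer: 2

Derivation:
Round 1: pos1(id19) recv 94: fwd; pos2(id86) recv 19: drop; pos3(id33) recv 86: fwd; pos0(id94) recv 33: drop
After round 1: 2 messages still in flight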